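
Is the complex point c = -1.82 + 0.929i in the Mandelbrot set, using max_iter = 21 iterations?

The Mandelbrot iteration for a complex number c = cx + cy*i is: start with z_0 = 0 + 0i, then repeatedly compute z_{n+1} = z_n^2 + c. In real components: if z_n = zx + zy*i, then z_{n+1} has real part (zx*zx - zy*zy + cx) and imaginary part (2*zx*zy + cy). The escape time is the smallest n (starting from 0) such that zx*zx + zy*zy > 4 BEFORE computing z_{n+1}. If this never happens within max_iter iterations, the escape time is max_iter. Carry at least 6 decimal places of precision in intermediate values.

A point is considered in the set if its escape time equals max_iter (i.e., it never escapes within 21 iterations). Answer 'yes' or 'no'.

z_0 = 0 + 0i, c = -1.8200 + 0.9290i
Iter 1: z = -1.8200 + 0.9290i, |z|^2 = 4.1754
Escaped at iteration 1

Answer: no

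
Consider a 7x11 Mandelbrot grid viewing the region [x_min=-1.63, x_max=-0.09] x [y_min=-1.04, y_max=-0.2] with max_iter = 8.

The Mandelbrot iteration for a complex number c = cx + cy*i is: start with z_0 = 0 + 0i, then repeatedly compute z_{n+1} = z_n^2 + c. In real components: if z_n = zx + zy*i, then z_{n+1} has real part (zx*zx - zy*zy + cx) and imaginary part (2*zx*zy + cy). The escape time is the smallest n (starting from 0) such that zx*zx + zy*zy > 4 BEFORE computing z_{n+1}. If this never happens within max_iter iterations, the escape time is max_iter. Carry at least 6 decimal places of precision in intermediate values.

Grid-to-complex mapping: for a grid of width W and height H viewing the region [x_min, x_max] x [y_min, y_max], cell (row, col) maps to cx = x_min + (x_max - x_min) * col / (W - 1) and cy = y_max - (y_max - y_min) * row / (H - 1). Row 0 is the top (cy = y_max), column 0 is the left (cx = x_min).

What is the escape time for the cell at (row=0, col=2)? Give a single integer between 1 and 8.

Answer: 8

Derivation:
z_0 = 0 + 0i, c = -1.1167 + -0.2000i
Iter 1: z = -1.1167 + -0.2000i, |z|^2 = 1.2869
Iter 2: z = 0.0903 + 0.2467i, |z|^2 = 0.0690
Iter 3: z = -1.1694 + -0.1555i, |z|^2 = 1.3916
Iter 4: z = 0.2266 + 0.1636i, |z|^2 = 0.0781
Iter 5: z = -1.0921 + -0.1259i, |z|^2 = 1.2085
Iter 6: z = 0.0602 + 0.0749i, |z|^2 = 0.0092
Iter 7: z = -1.1187 + -0.1910i, |z|^2 = 1.2879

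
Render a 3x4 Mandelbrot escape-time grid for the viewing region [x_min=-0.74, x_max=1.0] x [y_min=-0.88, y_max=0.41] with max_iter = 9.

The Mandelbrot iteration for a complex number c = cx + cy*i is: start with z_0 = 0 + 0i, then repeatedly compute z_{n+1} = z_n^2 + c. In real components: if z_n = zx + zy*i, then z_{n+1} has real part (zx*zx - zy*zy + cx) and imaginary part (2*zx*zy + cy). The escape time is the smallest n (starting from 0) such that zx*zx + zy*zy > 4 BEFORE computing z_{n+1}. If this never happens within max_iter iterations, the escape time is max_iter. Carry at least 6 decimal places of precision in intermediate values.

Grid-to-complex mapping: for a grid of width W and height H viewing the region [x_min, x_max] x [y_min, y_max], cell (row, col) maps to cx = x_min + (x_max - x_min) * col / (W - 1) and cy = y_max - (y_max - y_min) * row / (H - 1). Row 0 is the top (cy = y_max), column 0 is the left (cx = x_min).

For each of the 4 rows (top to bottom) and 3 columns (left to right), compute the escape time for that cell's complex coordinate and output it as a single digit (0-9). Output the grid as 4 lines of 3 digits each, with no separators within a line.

(row=0, col=0): c = -0.7400 + 0.4100i → escape time 8
(row=0, col=1): c = 0.1300 + 0.4100i → escape time 9
(row=0, col=2): c = 1.0000 + 0.4100i → escape time 2
(row=1, col=0): c = -0.7400 + -0.0200i → escape time 9
(row=1, col=1): c = 0.1300 + -0.0200i → escape time 9
(row=1, col=2): c = 1.0000 + -0.0200i → escape time 2
(row=2, col=0): c = -0.7400 + -0.4500i → escape time 8
(row=2, col=1): c = 0.1300 + -0.4500i → escape time 9
(row=2, col=2): c = 1.0000 + -0.4500i → escape time 2
(row=3, col=0): c = -0.7400 + -0.8800i → escape time 4
(row=3, col=1): c = 0.1300 + -0.8800i → escape time 5
(row=3, col=2): c = 1.0000 + -0.8800i → escape time 2

Answer: 892
992
892
452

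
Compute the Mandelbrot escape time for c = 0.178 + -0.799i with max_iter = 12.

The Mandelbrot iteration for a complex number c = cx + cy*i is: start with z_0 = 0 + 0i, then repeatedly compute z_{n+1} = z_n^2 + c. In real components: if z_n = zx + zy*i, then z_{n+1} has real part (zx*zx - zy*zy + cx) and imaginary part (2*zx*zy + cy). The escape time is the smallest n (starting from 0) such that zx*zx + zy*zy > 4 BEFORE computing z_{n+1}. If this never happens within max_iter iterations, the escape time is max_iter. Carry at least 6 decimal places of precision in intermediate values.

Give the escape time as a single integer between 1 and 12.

Answer: 5

Derivation:
z_0 = 0 + 0i, c = 0.1780 + -0.7990i
Iter 1: z = 0.1780 + -0.7990i, |z|^2 = 0.6701
Iter 2: z = -0.4287 + -1.0834i, |z|^2 = 1.3576
Iter 3: z = -0.8121 + 0.1300i, |z|^2 = 0.6763
Iter 4: z = 0.8205 + -1.0101i, |z|^2 = 1.6936
Iter 5: z = -0.1690 + -2.4566i, |z|^2 = 6.0637
Escaped at iteration 5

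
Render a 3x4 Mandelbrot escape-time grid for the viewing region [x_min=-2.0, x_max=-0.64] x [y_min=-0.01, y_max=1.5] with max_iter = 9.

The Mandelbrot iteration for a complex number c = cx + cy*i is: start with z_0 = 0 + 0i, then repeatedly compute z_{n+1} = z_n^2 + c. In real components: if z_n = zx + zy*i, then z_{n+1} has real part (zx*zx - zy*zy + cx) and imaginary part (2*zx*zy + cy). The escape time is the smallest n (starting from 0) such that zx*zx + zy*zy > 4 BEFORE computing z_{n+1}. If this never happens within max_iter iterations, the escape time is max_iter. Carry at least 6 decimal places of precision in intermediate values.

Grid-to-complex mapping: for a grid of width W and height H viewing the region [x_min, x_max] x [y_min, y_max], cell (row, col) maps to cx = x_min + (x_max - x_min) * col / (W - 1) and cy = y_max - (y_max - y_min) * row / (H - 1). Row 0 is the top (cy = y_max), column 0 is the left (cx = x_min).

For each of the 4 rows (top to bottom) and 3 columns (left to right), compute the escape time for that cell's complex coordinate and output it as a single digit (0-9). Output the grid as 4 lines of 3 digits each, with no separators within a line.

(row=0, col=0): c = -2.0000 + 1.5000i → escape time 1
(row=0, col=1): c = -1.3200 + 1.5000i → escape time 2
(row=0, col=2): c = -0.6400 + 1.5000i → escape time 2
(row=1, col=0): c = -2.0000 + 0.9967i → escape time 1
(row=1, col=1): c = -1.3200 + 0.9967i → escape time 3
(row=1, col=2): c = -0.6400 + 0.9967i → escape time 4
(row=2, col=0): c = -2.0000 + 0.4933i → escape time 1
(row=2, col=1): c = -1.3200 + 0.4933i → escape time 4
(row=2, col=2): c = -0.6400 + 0.4933i → escape time 9
(row=3, col=0): c = -2.0000 + -0.0100i → escape time 1
(row=3, col=1): c = -1.3200 + -0.0100i → escape time 9
(row=3, col=2): c = -0.6400 + -0.0100i → escape time 9

Answer: 122
134
149
199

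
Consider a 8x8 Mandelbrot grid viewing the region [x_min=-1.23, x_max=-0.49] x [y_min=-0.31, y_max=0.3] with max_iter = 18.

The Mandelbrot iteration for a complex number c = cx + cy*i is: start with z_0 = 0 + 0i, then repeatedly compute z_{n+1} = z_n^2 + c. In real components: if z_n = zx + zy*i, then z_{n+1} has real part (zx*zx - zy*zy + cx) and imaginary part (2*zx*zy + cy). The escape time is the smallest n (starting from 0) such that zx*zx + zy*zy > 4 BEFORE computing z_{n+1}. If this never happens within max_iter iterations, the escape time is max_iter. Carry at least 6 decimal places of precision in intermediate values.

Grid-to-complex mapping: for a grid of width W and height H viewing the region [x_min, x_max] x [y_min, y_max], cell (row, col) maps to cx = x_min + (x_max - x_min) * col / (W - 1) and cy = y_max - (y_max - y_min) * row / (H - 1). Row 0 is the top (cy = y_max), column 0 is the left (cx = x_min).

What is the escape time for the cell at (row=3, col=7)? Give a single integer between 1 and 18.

Answer: 18

Derivation:
z_0 = 0 + 0i, c = -0.4900 + 0.0386i
Iter 1: z = -0.4900 + 0.0386i, |z|^2 = 0.2416
Iter 2: z = -0.2514 + 0.0008i, |z|^2 = 0.0632
Iter 3: z = -0.4268 + 0.0382i, |z|^2 = 0.1836
Iter 4: z = -0.3093 + 0.0060i, |z|^2 = 0.0957
Iter 5: z = -0.3944 + 0.0349i, |z|^2 = 0.1567
Iter 6: z = -0.3357 + 0.0111i, |z|^2 = 0.1128
Iter 7: z = -0.3774 + 0.0311i, |z|^2 = 0.1434
Iter 8: z = -0.3485 + 0.0151i, |z|^2 = 0.1217
Iter 9: z = -0.3688 + 0.0281i, |z|^2 = 0.1368
Iter 10: z = -0.3548 + 0.0179i, |z|^2 = 0.1262
Iter 11: z = -0.3644 + 0.0259i, |z|^2 = 0.1335
Iter 12: z = -0.3579 + 0.0197i, |z|^2 = 0.1284
Iter 13: z = -0.3623 + 0.0245i, |z|^2 = 0.1319
Iter 14: z = -0.3593 + 0.0208i, |z|^2 = 0.1295
Iter 15: z = -0.3613 + 0.0236i, |z|^2 = 0.1311
Iter 16: z = -0.3600 + 0.0215i, |z|^2 = 0.1301
Iter 17: z = -0.3609 + 0.0231i, |z|^2 = 0.1308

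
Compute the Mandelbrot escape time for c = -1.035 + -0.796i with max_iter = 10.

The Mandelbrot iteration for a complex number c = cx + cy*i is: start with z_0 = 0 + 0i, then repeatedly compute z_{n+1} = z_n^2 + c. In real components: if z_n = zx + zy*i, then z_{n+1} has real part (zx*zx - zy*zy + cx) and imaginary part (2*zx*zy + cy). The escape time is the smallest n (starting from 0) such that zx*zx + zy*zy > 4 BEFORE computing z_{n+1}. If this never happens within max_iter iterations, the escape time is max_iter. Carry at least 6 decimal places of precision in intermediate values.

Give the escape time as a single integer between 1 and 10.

z_0 = 0 + 0i, c = -1.0350 + -0.7960i
Iter 1: z = -1.0350 + -0.7960i, |z|^2 = 1.7048
Iter 2: z = -0.5974 + 0.8517i, |z|^2 = 1.0823
Iter 3: z = -1.4036 + -1.8136i, |z|^2 = 5.2592
Escaped at iteration 3

Answer: 3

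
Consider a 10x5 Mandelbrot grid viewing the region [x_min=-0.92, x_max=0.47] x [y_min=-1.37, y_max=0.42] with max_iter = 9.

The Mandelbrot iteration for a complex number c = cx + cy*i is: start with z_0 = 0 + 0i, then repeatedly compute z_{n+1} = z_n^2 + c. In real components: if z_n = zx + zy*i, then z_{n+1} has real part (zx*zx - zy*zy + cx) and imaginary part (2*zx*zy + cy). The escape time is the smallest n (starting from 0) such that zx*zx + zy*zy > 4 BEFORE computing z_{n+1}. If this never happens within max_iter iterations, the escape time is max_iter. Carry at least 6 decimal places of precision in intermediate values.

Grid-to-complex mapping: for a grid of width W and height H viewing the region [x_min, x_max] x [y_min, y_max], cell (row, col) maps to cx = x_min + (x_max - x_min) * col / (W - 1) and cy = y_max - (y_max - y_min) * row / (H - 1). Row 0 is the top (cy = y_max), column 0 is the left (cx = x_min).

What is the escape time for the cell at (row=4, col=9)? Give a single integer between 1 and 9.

z_0 = 0 + 0i, c = 0.4700 + -1.3700i
Iter 1: z = 0.4700 + -1.3700i, |z|^2 = 2.0978
Iter 2: z = -1.1860 + -2.6578i, |z|^2 = 8.4705
Escaped at iteration 2

Answer: 2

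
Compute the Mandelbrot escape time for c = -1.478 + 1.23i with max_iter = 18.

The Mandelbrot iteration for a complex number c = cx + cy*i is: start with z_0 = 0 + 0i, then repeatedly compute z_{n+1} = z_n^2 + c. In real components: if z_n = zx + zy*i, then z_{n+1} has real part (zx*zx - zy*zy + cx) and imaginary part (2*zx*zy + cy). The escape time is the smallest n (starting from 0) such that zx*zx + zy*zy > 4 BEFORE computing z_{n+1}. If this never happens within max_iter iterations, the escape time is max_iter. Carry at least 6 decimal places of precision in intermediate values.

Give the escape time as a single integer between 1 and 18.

z_0 = 0 + 0i, c = -1.4780 + 1.2300i
Iter 1: z = -1.4780 + 1.2300i, |z|^2 = 3.6974
Iter 2: z = -0.8064 + -2.4059i, |z|^2 = 6.4386
Escaped at iteration 2

Answer: 2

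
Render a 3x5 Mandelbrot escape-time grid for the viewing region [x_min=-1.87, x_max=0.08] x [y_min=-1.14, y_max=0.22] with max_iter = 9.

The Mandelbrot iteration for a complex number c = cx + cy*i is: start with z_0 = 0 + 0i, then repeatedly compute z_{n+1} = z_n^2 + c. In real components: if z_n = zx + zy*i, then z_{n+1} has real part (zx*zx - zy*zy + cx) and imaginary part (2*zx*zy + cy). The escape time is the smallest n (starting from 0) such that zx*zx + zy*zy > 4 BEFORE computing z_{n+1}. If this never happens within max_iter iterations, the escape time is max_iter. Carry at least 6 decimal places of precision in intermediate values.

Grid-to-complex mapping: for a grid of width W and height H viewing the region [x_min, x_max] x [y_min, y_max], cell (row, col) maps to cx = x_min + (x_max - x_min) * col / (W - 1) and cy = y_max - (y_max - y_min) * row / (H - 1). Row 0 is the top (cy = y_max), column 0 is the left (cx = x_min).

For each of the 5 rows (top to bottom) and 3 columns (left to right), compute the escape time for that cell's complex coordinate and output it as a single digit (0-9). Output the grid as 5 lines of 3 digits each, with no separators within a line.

Answer: 499
499
369
147
133

Derivation:
(row=0, col=0): c = -1.8700 + 0.2200i → escape time 4
(row=0, col=1): c = -0.8950 + 0.2200i → escape time 9
(row=0, col=2): c = 0.0800 + 0.2200i → escape time 9
(row=1, col=0): c = -1.8700 + -0.1200i → escape time 4
(row=1, col=1): c = -0.8950 + -0.1200i → escape time 9
(row=1, col=2): c = 0.0800 + -0.1200i → escape time 9
(row=2, col=0): c = -1.8700 + -0.4600i → escape time 3
(row=2, col=1): c = -0.8950 + -0.4600i → escape time 6
(row=2, col=2): c = 0.0800 + -0.4600i → escape time 9
(row=3, col=0): c = -1.8700 + -0.8000i → escape time 1
(row=3, col=1): c = -0.8950 + -0.8000i → escape time 4
(row=3, col=2): c = 0.0800 + -0.8000i → escape time 7
(row=4, col=0): c = -1.8700 + -1.1400i → escape time 1
(row=4, col=1): c = -0.8950 + -1.1400i → escape time 3
(row=4, col=2): c = 0.0800 + -1.1400i → escape time 3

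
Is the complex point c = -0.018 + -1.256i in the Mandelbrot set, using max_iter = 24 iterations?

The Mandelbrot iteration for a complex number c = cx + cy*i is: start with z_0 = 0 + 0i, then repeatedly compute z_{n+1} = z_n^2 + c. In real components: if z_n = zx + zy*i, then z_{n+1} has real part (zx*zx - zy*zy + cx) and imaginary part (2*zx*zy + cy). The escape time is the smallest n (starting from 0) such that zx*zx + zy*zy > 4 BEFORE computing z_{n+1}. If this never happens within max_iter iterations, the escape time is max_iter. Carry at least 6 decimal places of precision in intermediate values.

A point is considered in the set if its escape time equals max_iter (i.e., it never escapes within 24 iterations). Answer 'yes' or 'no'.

z_0 = 0 + 0i, c = -0.0180 + -1.2560i
Iter 1: z = -0.0180 + -1.2560i, |z|^2 = 1.5779
Iter 2: z = -1.5952 + -1.2108i, |z|^2 = 4.0107
Escaped at iteration 2

Answer: no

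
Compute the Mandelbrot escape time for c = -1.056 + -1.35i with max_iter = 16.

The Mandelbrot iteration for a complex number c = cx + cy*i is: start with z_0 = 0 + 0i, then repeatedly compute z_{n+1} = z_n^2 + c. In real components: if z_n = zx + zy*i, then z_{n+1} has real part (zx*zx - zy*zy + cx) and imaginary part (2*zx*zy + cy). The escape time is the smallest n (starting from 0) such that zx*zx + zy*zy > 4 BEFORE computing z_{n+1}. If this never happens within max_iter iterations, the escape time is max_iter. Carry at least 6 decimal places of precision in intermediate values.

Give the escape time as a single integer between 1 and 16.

z_0 = 0 + 0i, c = -1.0560 + -1.3500i
Iter 1: z = -1.0560 + -1.3500i, |z|^2 = 2.9376
Iter 2: z = -1.7634 + 1.5012i, |z|^2 = 5.3631
Escaped at iteration 2

Answer: 2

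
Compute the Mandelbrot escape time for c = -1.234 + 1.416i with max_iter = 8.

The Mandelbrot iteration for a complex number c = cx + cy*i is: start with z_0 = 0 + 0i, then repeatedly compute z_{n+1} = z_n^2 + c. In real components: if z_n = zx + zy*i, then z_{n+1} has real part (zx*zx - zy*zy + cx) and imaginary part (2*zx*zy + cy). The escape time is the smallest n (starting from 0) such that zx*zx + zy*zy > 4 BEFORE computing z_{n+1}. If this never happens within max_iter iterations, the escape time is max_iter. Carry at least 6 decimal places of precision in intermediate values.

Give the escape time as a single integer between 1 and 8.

z_0 = 0 + 0i, c = -1.2340 + 1.4160i
Iter 1: z = -1.2340 + 1.4160i, |z|^2 = 3.5278
Iter 2: z = -1.7163 + -2.0787i, |z|^2 = 7.2666
Escaped at iteration 2

Answer: 2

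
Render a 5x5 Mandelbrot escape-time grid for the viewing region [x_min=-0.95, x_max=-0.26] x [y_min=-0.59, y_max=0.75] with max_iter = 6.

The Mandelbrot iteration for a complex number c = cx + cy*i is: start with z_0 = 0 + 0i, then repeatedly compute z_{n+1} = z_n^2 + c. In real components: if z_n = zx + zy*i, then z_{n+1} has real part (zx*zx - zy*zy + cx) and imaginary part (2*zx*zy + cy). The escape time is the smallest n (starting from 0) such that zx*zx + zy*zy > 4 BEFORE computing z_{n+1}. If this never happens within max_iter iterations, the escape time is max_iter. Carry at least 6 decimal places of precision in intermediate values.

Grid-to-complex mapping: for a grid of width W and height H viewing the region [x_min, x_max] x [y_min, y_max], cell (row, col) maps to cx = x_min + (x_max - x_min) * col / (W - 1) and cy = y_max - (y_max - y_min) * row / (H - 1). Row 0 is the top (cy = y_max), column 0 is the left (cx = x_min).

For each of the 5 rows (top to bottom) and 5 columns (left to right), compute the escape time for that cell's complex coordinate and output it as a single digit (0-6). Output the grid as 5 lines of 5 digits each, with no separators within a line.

(row=0, col=0): c = -0.9500 + 0.7500i → escape time 4
(row=0, col=1): c = -0.7775 + 0.7500i → escape time 4
(row=0, col=2): c = -0.6050 + 0.7500i → escape time 5
(row=0, col=3): c = -0.4325 + 0.7500i → escape time 6
(row=0, col=4): c = -0.2600 + 0.7500i → escape time 6
(row=1, col=0): c = -0.9500 + 0.4150i → escape time 6
(row=1, col=1): c = -0.7775 + 0.4150i → escape time 6
(row=1, col=2): c = -0.6050 + 0.4150i → escape time 6
(row=1, col=3): c = -0.4325 + 0.4150i → escape time 6
(row=1, col=4): c = -0.2600 + 0.4150i → escape time 6
(row=2, col=0): c = -0.9500 + 0.0800i → escape time 6
(row=2, col=1): c = -0.7775 + 0.0800i → escape time 6
(row=2, col=2): c = -0.6050 + 0.0800i → escape time 6
(row=2, col=3): c = -0.4325 + 0.0800i → escape time 6
(row=2, col=4): c = -0.2600 + 0.0800i → escape time 6
(row=3, col=0): c = -0.9500 + -0.2550i → escape time 6
(row=3, col=1): c = -0.7775 + -0.2550i → escape time 6
(row=3, col=2): c = -0.6050 + -0.2550i → escape time 6
(row=3, col=3): c = -0.4325 + -0.2550i → escape time 6
(row=3, col=4): c = -0.2600 + -0.2550i → escape time 6
(row=4, col=0): c = -0.9500 + -0.5900i → escape time 5
(row=4, col=1): c = -0.7775 + -0.5900i → escape time 5
(row=4, col=2): c = -0.6050 + -0.5900i → escape time 6
(row=4, col=3): c = -0.4325 + -0.5900i → escape time 6
(row=4, col=4): c = -0.2600 + -0.5900i → escape time 6

Answer: 44566
66666
66666
66666
55666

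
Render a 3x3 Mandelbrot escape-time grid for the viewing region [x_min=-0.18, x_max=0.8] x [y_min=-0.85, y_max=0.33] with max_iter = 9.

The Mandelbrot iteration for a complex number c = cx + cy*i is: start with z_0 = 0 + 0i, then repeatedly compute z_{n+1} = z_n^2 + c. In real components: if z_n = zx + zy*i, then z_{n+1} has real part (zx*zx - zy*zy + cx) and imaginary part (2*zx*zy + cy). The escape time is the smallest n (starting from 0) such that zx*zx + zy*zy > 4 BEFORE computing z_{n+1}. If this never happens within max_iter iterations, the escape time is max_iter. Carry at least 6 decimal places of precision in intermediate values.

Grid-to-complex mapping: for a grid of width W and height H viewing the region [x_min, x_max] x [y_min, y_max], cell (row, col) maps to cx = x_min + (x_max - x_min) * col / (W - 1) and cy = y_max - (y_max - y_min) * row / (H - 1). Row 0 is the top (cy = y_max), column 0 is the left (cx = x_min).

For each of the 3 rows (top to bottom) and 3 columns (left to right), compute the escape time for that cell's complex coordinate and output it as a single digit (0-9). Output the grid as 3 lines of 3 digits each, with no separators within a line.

Answer: 993
993
942

Derivation:
(row=0, col=0): c = -0.1800 + 0.3300i → escape time 9
(row=0, col=1): c = 0.3100 + 0.3300i → escape time 9
(row=0, col=2): c = 0.8000 + 0.3300i → escape time 3
(row=1, col=0): c = -0.1800 + -0.2600i → escape time 9
(row=1, col=1): c = 0.3100 + -0.2600i → escape time 9
(row=1, col=2): c = 0.8000 + -0.2600i → escape time 3
(row=2, col=0): c = -0.1800 + -0.8500i → escape time 9
(row=2, col=1): c = 0.3100 + -0.8500i → escape time 4
(row=2, col=2): c = 0.8000 + -0.8500i → escape time 2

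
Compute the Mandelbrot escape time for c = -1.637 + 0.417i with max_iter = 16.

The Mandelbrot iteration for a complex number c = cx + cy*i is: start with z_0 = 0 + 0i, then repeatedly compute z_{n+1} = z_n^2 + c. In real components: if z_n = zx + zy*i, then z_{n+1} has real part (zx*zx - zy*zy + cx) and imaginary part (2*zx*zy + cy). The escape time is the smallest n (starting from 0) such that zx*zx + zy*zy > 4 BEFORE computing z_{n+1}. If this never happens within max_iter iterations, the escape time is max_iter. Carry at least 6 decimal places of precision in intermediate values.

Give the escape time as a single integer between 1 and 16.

z_0 = 0 + 0i, c = -1.6370 + 0.4170i
Iter 1: z = -1.6370 + 0.4170i, |z|^2 = 2.8537
Iter 2: z = 0.8689 + -0.9483i, |z|^2 = 1.6541
Iter 3: z = -1.7812 + -1.2308i, |z|^2 = 4.6878
Escaped at iteration 3

Answer: 3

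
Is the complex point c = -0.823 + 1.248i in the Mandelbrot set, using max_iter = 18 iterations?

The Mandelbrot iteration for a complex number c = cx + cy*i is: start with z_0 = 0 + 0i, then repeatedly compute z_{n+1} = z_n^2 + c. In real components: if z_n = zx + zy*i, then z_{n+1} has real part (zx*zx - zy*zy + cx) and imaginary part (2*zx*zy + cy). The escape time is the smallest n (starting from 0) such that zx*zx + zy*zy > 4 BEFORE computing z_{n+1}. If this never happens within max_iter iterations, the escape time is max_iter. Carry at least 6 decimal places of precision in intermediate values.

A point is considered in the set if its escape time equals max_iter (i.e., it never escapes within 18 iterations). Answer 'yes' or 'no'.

Answer: no

Derivation:
z_0 = 0 + 0i, c = -0.8230 + 1.2480i
Iter 1: z = -0.8230 + 1.2480i, |z|^2 = 2.2348
Iter 2: z = -1.7032 + -0.8062i, |z|^2 = 3.5508
Iter 3: z = 1.4278 + 3.9942i, |z|^2 = 17.9926
Escaped at iteration 3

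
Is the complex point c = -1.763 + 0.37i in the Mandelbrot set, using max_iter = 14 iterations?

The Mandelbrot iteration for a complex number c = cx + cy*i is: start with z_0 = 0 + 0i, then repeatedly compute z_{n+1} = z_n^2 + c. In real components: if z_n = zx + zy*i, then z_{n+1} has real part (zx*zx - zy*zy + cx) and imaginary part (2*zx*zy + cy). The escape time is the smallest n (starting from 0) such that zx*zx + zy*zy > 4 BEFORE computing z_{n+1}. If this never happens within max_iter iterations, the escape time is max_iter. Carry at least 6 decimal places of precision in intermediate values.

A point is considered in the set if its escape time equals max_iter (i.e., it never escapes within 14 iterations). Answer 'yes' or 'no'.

Answer: no

Derivation:
z_0 = 0 + 0i, c = -1.7630 + 0.3700i
Iter 1: z = -1.7630 + 0.3700i, |z|^2 = 3.2451
Iter 2: z = 1.2083 + -0.9346i, |z|^2 = 2.3334
Iter 3: z = -1.1766 + -1.8885i, |z|^2 = 4.9510
Escaped at iteration 3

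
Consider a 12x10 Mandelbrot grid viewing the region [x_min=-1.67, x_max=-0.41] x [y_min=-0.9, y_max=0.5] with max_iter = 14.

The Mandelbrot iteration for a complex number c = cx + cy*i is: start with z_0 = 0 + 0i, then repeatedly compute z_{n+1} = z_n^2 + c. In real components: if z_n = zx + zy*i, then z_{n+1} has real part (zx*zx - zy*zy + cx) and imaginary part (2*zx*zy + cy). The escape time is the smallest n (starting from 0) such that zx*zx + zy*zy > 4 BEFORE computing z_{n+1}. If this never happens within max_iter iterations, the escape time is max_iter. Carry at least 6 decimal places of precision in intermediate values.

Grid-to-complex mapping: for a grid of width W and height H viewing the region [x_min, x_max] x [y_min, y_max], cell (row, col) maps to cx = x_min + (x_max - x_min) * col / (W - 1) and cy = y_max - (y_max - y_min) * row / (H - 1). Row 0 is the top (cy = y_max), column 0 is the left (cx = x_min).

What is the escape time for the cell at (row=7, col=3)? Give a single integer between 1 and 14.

z_0 = 0 + 0i, c = -1.3264 + -0.5889i
Iter 1: z = -1.3264 + -0.5889i, |z|^2 = 2.1060
Iter 2: z = 0.0861 + 0.9733i, |z|^2 = 0.9547
Iter 3: z = -2.2662 + -0.4213i, |z|^2 = 5.3132
Escaped at iteration 3

Answer: 3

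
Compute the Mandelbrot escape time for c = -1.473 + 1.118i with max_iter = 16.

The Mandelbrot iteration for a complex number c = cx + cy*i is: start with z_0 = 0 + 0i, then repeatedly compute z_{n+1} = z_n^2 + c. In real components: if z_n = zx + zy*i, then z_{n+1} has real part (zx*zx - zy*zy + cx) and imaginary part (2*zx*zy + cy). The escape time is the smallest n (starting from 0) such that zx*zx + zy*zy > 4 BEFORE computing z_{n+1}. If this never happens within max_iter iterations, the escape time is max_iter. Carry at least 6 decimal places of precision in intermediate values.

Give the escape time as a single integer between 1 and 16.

Answer: 2

Derivation:
z_0 = 0 + 0i, c = -1.4730 + 1.1180i
Iter 1: z = -1.4730 + 1.1180i, |z|^2 = 3.4197
Iter 2: z = -0.5532 + -2.1756i, |z|^2 = 5.0394
Escaped at iteration 2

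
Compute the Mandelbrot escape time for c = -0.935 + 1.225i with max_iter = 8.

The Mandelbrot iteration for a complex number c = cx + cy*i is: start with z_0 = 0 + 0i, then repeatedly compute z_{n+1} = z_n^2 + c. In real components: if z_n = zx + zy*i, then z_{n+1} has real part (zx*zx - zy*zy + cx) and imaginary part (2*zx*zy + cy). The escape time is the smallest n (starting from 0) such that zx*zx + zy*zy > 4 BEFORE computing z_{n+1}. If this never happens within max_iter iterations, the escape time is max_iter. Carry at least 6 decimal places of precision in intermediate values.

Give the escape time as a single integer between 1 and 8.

z_0 = 0 + 0i, c = -0.9350 + 1.2250i
Iter 1: z = -0.9350 + 1.2250i, |z|^2 = 2.3749
Iter 2: z = -1.5614 + -1.0658i, |z|^2 = 3.5738
Iter 3: z = 0.3671 + 4.5531i, |z|^2 = 20.8657
Escaped at iteration 3

Answer: 3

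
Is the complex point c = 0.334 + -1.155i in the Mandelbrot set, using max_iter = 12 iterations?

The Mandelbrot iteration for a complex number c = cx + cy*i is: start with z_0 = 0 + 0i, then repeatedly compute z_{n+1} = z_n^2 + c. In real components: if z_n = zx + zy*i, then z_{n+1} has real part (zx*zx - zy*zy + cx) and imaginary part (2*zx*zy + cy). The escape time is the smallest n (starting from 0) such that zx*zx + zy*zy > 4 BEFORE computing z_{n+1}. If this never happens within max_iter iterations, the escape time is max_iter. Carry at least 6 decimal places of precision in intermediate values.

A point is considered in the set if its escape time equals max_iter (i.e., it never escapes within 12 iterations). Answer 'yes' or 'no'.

z_0 = 0 + 0i, c = 0.3340 + -1.1550i
Iter 1: z = 0.3340 + -1.1550i, |z|^2 = 1.4456
Iter 2: z = -0.8885 + -1.9265i, |z|^2 = 4.5009
Escaped at iteration 2

Answer: no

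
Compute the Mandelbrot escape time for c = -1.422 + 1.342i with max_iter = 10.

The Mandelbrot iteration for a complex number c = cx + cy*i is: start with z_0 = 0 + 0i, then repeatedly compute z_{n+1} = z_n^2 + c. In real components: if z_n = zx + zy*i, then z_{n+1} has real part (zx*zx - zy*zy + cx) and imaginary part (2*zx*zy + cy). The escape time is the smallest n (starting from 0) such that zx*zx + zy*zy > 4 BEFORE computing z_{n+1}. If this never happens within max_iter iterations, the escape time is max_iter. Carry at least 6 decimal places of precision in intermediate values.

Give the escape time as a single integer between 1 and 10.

Answer: 2

Derivation:
z_0 = 0 + 0i, c = -1.4220 + 1.3420i
Iter 1: z = -1.4220 + 1.3420i, |z|^2 = 3.8230
Iter 2: z = -1.2009 + -2.4746i, |z|^2 = 7.5660
Escaped at iteration 2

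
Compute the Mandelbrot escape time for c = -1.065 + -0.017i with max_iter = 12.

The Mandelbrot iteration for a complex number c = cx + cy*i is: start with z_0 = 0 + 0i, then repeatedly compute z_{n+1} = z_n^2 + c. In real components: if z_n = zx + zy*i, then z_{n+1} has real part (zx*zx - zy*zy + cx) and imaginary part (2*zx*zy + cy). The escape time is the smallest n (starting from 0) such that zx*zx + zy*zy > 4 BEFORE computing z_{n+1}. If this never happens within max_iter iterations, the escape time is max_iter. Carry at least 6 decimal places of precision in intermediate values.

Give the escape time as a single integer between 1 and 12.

Answer: 12

Derivation:
z_0 = 0 + 0i, c = -1.0650 + -0.0170i
Iter 1: z = -1.0650 + -0.0170i, |z|^2 = 1.1345
Iter 2: z = 0.0689 + 0.0192i, |z|^2 = 0.0051
Iter 3: z = -1.0606 + -0.0144i, |z|^2 = 1.1251
Iter 4: z = 0.0597 + 0.0134i, |z|^2 = 0.0037
Iter 5: z = -1.0616 + -0.0154i, |z|^2 = 1.1273
Iter 6: z = 0.0618 + 0.0157i, |z|^2 = 0.0041
Iter 7: z = -1.0614 + -0.0151i, |z|^2 = 1.1269
Iter 8: z = 0.0614 + 0.0150i, |z|^2 = 0.0040
Iter 9: z = -1.0615 + -0.0152i, |z|^2 = 1.1269
Iter 10: z = 0.0615 + 0.0152i, |z|^2 = 0.0040
Iter 11: z = -1.0615 + -0.0151i, |z|^2 = 1.1269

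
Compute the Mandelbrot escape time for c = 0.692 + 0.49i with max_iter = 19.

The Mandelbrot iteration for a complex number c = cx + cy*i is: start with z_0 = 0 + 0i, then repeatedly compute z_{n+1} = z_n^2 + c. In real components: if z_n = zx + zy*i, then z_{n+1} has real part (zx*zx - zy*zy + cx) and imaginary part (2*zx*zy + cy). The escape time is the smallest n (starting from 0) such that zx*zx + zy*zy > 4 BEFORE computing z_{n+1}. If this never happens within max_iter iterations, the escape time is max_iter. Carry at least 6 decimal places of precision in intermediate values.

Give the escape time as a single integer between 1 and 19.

z_0 = 0 + 0i, c = 0.6920 + 0.4900i
Iter 1: z = 0.6920 + 0.4900i, |z|^2 = 0.7190
Iter 2: z = 0.9308 + 1.1682i, |z|^2 = 2.2309
Iter 3: z = 0.1937 + 2.6646i, |z|^2 = 7.1374
Escaped at iteration 3

Answer: 3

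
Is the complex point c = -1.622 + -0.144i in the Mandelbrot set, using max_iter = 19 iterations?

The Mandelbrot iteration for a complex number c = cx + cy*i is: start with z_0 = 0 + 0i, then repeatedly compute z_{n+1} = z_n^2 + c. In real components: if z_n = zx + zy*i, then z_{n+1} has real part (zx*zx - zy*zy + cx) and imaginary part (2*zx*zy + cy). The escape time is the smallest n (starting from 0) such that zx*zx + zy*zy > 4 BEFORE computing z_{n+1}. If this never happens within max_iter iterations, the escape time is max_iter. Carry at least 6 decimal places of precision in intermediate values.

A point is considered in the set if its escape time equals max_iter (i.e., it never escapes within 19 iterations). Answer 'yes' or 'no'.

Answer: no

Derivation:
z_0 = 0 + 0i, c = -1.6220 + -0.1440i
Iter 1: z = -1.6220 + -0.1440i, |z|^2 = 2.6516
Iter 2: z = 0.9881 + 0.3231i, |z|^2 = 1.0809
Iter 3: z = -0.7500 + 0.4946i, |z|^2 = 0.8071
Iter 4: z = -1.3042 + -0.8859i, |z|^2 = 2.4857
Iter 5: z = -0.7060 + 2.1667i, |z|^2 = 5.1931
Escaped at iteration 5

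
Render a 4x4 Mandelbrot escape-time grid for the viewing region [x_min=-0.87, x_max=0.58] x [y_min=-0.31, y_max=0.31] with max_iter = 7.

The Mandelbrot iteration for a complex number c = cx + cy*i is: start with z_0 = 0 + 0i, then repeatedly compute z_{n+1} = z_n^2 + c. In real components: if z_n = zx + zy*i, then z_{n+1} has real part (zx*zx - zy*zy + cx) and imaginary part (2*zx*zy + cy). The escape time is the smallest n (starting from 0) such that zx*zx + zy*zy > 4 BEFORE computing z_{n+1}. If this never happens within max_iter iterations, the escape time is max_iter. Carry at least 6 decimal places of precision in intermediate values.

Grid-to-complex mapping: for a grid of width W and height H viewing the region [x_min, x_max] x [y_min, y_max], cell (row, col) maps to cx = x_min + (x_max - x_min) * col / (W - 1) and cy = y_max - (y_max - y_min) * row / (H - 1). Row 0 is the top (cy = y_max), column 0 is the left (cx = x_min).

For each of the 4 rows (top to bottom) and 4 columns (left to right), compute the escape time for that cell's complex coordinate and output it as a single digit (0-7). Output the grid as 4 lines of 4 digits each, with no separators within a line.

(row=0, col=0): c = -0.8700 + 0.3100i → escape time 7
(row=0, col=1): c = -0.3867 + 0.3100i → escape time 7
(row=0, col=2): c = 0.0967 + 0.3100i → escape time 7
(row=0, col=3): c = 0.5800 + 0.3100i → escape time 4
(row=1, col=0): c = -0.8700 + 0.1033i → escape time 7
(row=1, col=1): c = -0.3867 + 0.1033i → escape time 7
(row=1, col=2): c = 0.0967 + 0.1033i → escape time 7
(row=1, col=3): c = 0.5800 + 0.1033i → escape time 4
(row=2, col=0): c = -0.8700 + -0.1033i → escape time 7
(row=2, col=1): c = -0.3867 + -0.1033i → escape time 7
(row=2, col=2): c = 0.0967 + -0.1033i → escape time 7
(row=2, col=3): c = 0.5800 + -0.1033i → escape time 4
(row=3, col=0): c = -0.8700 + -0.3100i → escape time 7
(row=3, col=1): c = -0.3867 + -0.3100i → escape time 7
(row=3, col=2): c = 0.0967 + -0.3100i → escape time 7
(row=3, col=3): c = 0.5800 + -0.3100i → escape time 4

Answer: 7774
7774
7774
7774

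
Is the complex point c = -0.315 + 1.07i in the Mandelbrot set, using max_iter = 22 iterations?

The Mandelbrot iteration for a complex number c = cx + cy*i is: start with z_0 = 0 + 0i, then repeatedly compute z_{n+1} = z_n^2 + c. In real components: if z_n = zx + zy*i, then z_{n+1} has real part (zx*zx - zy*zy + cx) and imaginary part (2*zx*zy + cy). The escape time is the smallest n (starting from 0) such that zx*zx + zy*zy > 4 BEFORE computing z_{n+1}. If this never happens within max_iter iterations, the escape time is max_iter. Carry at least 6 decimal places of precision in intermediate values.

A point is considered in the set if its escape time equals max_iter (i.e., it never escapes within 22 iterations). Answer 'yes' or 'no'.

z_0 = 0 + 0i, c = -0.3150 + 1.0700i
Iter 1: z = -0.3150 + 1.0700i, |z|^2 = 1.2441
Iter 2: z = -1.3607 + 0.3959i, |z|^2 = 2.0082
Iter 3: z = 1.3797 + -0.0074i, |z|^2 = 1.9036
Iter 4: z = 1.5885 + 1.0496i, |z|^2 = 3.6251
Iter 5: z = 1.1067 + 4.4047i, |z|^2 = 20.6261
Escaped at iteration 5

Answer: no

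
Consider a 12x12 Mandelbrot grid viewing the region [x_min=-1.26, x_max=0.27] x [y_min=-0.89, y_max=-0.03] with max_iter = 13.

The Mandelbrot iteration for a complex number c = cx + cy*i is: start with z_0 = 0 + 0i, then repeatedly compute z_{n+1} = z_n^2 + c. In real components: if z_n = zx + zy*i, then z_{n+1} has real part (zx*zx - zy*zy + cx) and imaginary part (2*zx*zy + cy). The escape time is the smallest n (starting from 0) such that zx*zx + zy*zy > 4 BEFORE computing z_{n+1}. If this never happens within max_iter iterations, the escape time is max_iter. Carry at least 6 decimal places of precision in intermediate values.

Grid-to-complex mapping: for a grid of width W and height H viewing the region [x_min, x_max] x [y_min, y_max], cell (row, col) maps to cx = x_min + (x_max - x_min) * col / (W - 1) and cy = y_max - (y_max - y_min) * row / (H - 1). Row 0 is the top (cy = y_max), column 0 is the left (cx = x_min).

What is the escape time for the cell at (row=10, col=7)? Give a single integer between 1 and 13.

z_0 = 0 + 0i, c = -0.2864 + -0.8118i
Iter 1: z = -0.2864 + -0.8118i, |z|^2 = 0.7411
Iter 2: z = -0.8634 + -0.3469i, |z|^2 = 0.8658
Iter 3: z = 0.3388 + -0.2128i, |z|^2 = 0.1601
Iter 4: z = -0.2169 + -0.9560i, |z|^2 = 0.9610
Iter 5: z = -1.1533 + -0.3971i, |z|^2 = 1.4879
Iter 6: z = 0.8861 + 0.1042i, |z|^2 = 0.7960
Iter 7: z = 0.4880 + -0.6272i, |z|^2 = 0.6314
Iter 8: z = -0.4416 + -1.4239i, |z|^2 = 2.2224
Iter 9: z = -2.1188 + 0.4457i, |z|^2 = 4.6878
Escaped at iteration 9

Answer: 9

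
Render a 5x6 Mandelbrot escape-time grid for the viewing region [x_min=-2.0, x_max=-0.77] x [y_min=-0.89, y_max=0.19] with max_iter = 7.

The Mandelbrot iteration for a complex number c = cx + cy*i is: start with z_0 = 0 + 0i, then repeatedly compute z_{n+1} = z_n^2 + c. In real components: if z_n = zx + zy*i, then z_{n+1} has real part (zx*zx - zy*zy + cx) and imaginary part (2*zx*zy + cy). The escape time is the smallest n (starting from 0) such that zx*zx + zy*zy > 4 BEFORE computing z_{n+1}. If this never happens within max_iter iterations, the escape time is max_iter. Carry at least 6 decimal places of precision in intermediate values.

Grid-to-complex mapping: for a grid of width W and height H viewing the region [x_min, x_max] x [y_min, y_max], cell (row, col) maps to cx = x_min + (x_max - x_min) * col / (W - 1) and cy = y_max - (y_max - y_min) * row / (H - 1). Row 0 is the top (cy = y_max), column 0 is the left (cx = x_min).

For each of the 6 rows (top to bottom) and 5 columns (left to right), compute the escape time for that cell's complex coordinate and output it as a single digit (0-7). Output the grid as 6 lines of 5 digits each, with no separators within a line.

(row=0, col=0): c = -2.0000 + 0.1900i → escape time 1
(row=0, col=1): c = -1.6925 + 0.1900i → escape time 4
(row=0, col=2): c = -1.3850 + 0.1900i → escape time 7
(row=0, col=3): c = -1.0775 + 0.1900i → escape time 7
(row=0, col=4): c = -0.7700 + 0.1900i → escape time 7
(row=1, col=0): c = -2.0000 + -0.0260i → escape time 1
(row=1, col=1): c = -1.6925 + -0.0260i → escape time 7
(row=1, col=2): c = -1.3850 + -0.0260i → escape time 7
(row=1, col=3): c = -1.0775 + -0.0260i → escape time 7
(row=1, col=4): c = -0.7700 + -0.0260i → escape time 7
(row=2, col=0): c = -2.0000 + -0.2420i → escape time 1
(row=2, col=1): c = -1.6925 + -0.2420i → escape time 4
(row=2, col=2): c = -1.3850 + -0.2420i → escape time 6
(row=2, col=3): c = -1.0775 + -0.2420i → escape time 7
(row=2, col=4): c = -0.7700 + -0.2420i → escape time 7
(row=3, col=0): c = -2.0000 + -0.4580i → escape time 1
(row=3, col=1): c = -1.6925 + -0.4580i → escape time 3
(row=3, col=2): c = -1.3850 + -0.4580i → escape time 4
(row=3, col=3): c = -1.0775 + -0.4580i → escape time 5
(row=3, col=4): c = -0.7700 + -0.4580i → escape time 7
(row=4, col=0): c = -2.0000 + -0.6740i → escape time 1
(row=4, col=1): c = -1.6925 + -0.6740i → escape time 3
(row=4, col=2): c = -1.3850 + -0.6740i → escape time 3
(row=4, col=3): c = -1.0775 + -0.6740i → escape time 4
(row=4, col=4): c = -0.7700 + -0.6740i → escape time 5
(row=5, col=0): c = -2.0000 + -0.8900i → escape time 1
(row=5, col=1): c = -1.6925 + -0.8900i → escape time 2
(row=5, col=2): c = -1.3850 + -0.8900i → escape time 3
(row=5, col=3): c = -1.0775 + -0.8900i → escape time 3
(row=5, col=4): c = -0.7700 + -0.8900i → escape time 4

Answer: 14777
17777
14677
13457
13345
12334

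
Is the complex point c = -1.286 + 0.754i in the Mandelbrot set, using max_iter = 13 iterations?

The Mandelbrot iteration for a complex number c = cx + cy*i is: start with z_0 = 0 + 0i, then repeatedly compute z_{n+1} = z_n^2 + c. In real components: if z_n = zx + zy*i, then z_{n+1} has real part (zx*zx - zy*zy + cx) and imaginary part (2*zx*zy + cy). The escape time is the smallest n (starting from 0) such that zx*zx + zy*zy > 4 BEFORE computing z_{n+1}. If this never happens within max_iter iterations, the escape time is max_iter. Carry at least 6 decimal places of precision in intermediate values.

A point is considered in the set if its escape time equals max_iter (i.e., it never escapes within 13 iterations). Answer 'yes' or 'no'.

z_0 = 0 + 0i, c = -1.2860 + 0.7540i
Iter 1: z = -1.2860 + 0.7540i, |z|^2 = 2.2223
Iter 2: z = -0.2007 + -1.1853i, |z|^2 = 1.4452
Iter 3: z = -2.6506 + 1.2298i, |z|^2 = 8.5382
Escaped at iteration 3

Answer: no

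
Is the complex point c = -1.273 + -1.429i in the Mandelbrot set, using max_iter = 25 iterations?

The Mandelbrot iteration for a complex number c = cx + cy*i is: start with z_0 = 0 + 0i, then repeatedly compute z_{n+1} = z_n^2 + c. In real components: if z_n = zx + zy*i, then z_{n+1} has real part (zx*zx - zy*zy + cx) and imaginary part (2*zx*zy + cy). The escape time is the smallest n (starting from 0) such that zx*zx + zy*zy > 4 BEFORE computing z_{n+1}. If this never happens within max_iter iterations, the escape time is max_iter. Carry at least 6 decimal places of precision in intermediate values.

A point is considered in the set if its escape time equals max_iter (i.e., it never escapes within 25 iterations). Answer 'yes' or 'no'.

z_0 = 0 + 0i, c = -1.2730 + -1.4290i
Iter 1: z = -1.2730 + -1.4290i, |z|^2 = 3.6626
Iter 2: z = -1.6945 + 2.2092i, |z|^2 = 7.7521
Escaped at iteration 2

Answer: no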